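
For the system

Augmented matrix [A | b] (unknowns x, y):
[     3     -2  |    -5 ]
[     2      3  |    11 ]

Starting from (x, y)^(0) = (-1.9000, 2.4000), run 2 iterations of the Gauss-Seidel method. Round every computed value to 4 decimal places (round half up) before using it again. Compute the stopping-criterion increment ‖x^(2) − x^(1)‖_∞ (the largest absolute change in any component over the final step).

0.8741

Iteration 1:
  x = (-5 - (-2)·2.4000) / (3) = -0.0667
  y = (11 - (2)·-0.0667) / (3) = 3.7111
Iteration 2:
  x = (-5 - (-2)·3.7111) / (3) = 0.8074
  y = (11 - (2)·0.8074) / (3) = 3.1284
Change: (0.8741, -0.5827) → max |·| = 0.8741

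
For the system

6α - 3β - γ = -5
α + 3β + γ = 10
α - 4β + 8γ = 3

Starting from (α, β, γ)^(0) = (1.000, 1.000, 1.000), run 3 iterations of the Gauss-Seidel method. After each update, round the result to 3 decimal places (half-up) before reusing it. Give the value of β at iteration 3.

2.665

Iteration 1:
  α = (-5 - (-3)·1.000 - (-1)·1.000) / (6) = -0.167
  β = (10 - (1)·-0.167 - (1)·1.000) / (3) = 3.056
  γ = (3 - (1)·-0.167 - (-4)·3.056) / (8) = 1.924
Iteration 2:
  α = (-5 - (-3)·3.056 - (-1)·1.924) / (6) = 1.015
  β = (10 - (1)·1.015 - (1)·1.924) / (3) = 2.354
  γ = (3 - (1)·1.015 - (-4)·2.354) / (8) = 1.425
Iteration 3:
  α = (-5 - (-3)·2.354 - (-1)·1.425) / (6) = 0.581
  β = (10 - (1)·0.581 - (1)·1.425) / (3) = 2.665
  γ = (3 - (1)·0.581 - (-4)·2.665) / (8) = 1.635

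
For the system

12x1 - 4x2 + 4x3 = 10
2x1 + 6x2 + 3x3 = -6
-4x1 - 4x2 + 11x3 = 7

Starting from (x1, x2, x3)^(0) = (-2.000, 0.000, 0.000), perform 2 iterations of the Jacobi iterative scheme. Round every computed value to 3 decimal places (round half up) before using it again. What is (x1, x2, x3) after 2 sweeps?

Iteration 1:
  x1 = (10 - (-4)·0.000 - (4)·0.000) / (12) = 0.833
  x2 = (-6 - (2)·-2.000 - (3)·0.000) / (6) = -0.333
  x3 = (7 - (-4)·-2.000 - (-4)·0.000) / (11) = -0.091
Iteration 2:
  x1 = (10 - (-4)·-0.333 - (4)·-0.091) / (12) = 0.753
  x2 = (-6 - (2)·0.833 - (3)·-0.091) / (6) = -1.232
  x3 = (7 - (-4)·0.833 - (-4)·-0.333) / (11) = 0.818

(0.753, -1.232, 0.818)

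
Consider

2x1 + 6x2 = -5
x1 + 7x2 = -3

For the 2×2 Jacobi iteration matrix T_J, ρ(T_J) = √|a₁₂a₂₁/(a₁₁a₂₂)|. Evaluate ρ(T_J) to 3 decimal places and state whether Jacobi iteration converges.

0.655

a₁₂a₂₁/(a₁₁a₂₂) = (6)·(1) / ((2)·(7)) = 0.428571
ρ = √|0.428571| = √0.428571 = 0.655
ρ < 1, so Jacobi converges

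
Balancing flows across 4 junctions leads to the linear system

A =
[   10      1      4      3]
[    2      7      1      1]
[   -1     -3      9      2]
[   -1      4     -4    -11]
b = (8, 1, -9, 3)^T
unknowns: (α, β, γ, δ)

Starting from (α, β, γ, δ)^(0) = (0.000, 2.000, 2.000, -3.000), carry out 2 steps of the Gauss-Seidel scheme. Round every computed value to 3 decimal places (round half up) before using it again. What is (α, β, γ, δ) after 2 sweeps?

Iteration 1:
  α = (8 - (1)·2.000 - (4)·2.000 - (3)·-3.000) / (10) = 0.700
  β = (1 - (2)·0.700 - (1)·2.000 - (1)·-3.000) / (7) = 0.086
  γ = (-9 - (-1)·0.700 - (-3)·0.086 - (2)·-3.000) / (9) = -0.227
  δ = (3 - (-1)·0.700 - (4)·0.086 - (-4)·-0.227) / (-11) = -0.223
Iteration 2:
  α = (8 - (1)·0.086 - (4)·-0.227 - (3)·-0.223) / (10) = 0.949
  β = (1 - (2)·0.949 - (1)·-0.227 - (1)·-0.223) / (7) = -0.064
  γ = (-9 - (-1)·0.949 - (-3)·-0.064 - (2)·-0.223) / (9) = -0.866
  δ = (3 - (-1)·0.949 - (4)·-0.064 - (-4)·-0.866) / (-11) = -0.067

(0.949, -0.064, -0.866, -0.067)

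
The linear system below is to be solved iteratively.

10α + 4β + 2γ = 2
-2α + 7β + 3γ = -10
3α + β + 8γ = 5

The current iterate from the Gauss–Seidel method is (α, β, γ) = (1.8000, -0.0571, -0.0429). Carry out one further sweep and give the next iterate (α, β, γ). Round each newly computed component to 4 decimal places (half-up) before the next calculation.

(0.2314, -1.3441, 0.7062)

One sweep:
  α = (2 - (4)·-0.0571 - (2)·-0.0429) / (10) = 0.2314
  β = (-10 - (-2)·0.2314 - (3)·-0.0429) / (7) = -1.3441
  γ = (5 - (3)·0.2314 - (1)·-1.3441) / (8) = 0.7062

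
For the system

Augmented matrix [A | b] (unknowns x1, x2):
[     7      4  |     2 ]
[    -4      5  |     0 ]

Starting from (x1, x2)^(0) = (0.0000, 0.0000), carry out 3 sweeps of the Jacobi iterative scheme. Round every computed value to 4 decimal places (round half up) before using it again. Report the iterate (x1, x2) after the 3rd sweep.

(0.1551, 0.2286)

Iteration 1:
  x1 = (2 - (4)·0.0000) / (7) = 0.2857
  x2 = (0 - (-4)·0.0000) / (5) = 0.0000
Iteration 2:
  x1 = (2 - (4)·0.0000) / (7) = 0.2857
  x2 = (0 - (-4)·0.2857) / (5) = 0.2286
Iteration 3:
  x1 = (2 - (4)·0.2286) / (7) = 0.1551
  x2 = (0 - (-4)·0.2857) / (5) = 0.2286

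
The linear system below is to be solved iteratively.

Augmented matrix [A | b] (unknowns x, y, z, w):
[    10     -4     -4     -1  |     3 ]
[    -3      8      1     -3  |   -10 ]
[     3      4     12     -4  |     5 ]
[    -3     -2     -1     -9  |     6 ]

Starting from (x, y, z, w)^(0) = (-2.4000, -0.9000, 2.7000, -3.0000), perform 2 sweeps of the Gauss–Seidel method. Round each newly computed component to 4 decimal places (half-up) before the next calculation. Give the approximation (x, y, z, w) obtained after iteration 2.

Iteration 1:
  x = (3 - (-4)·-0.9000 - (-4)·2.7000 - (-1)·-3.0000) / (10) = 0.7200
  y = (-10 - (-3)·0.7200 - (1)·2.7000 - (-3)·-3.0000) / (8) = -2.4425
  z = (5 - (3)·0.7200 - (4)·-2.4425 - (-4)·-3.0000) / (12) = 0.0508
  w = (6 - (-3)·0.7200 - (-2)·-2.4425 - (-1)·0.0508) / (-9) = -0.3695
Iteration 2:
  x = (3 - (-4)·-2.4425 - (-4)·0.0508 - (-1)·-0.3695) / (10) = -0.6936
  y = (-10 - (-3)·-0.6936 - (1)·0.0508 - (-3)·-0.3695) / (8) = -1.6550
  z = (5 - (3)·-0.6936 - (4)·-1.6550 - (-4)·-0.3695) / (12) = 1.0186
  w = (6 - (-3)·-0.6936 - (-2)·-1.6550 - (-1)·1.0186) / (-9) = -0.1809

(-0.6936, -1.6550, 1.0186, -0.1809)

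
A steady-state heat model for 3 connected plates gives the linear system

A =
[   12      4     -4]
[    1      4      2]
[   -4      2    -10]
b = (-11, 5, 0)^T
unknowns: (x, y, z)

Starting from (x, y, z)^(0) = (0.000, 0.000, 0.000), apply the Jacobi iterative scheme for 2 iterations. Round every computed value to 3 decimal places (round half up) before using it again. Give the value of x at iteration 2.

Iteration 1:
  x = (-11 - (4)·0.000 - (-4)·0.000) / (12) = -0.917
  y = (5 - (1)·0.000 - (2)·0.000) / (4) = 1.250
  z = (0 - (-4)·0.000 - (2)·0.000) / (-10) = 0.000
Iteration 2:
  x = (-11 - (4)·1.250 - (-4)·0.000) / (12) = -1.333
  y = (5 - (1)·-0.917 - (2)·0.000) / (4) = 1.479
  z = (0 - (-4)·-0.917 - (2)·1.250) / (-10) = 0.617

-1.333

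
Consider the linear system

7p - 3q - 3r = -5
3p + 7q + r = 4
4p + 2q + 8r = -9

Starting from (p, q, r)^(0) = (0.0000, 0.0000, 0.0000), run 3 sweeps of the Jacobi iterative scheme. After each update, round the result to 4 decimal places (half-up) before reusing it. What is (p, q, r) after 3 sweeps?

(-0.6596, 1.1093, -0.9088)

Iteration 1:
  p = (-5 - (-3)·0.0000 - (-3)·0.0000) / (7) = -0.7143
  q = (4 - (3)·0.0000 - (1)·0.0000) / (7) = 0.5714
  r = (-9 - (4)·0.0000 - (2)·0.0000) / (8) = -1.1250
Iteration 2:
  p = (-5 - (-3)·0.5714 - (-3)·-1.1250) / (7) = -0.9515
  q = (4 - (3)·-0.7143 - (1)·-1.1250) / (7) = 1.0383
  r = (-9 - (4)·-0.7143 - (2)·0.5714) / (8) = -0.9107
Iteration 3:
  p = (-5 - (-3)·1.0383 - (-3)·-0.9107) / (7) = -0.6596
  q = (4 - (3)·-0.9515 - (1)·-0.9107) / (7) = 1.1093
  r = (-9 - (4)·-0.9515 - (2)·1.0383) / (8) = -0.9088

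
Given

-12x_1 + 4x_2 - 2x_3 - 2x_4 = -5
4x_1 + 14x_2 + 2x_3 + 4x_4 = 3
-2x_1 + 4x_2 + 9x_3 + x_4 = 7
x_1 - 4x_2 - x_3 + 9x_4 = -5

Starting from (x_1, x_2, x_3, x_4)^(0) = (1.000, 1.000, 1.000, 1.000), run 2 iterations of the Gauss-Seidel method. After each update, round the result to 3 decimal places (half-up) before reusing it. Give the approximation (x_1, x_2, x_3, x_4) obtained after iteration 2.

(0.263, 0.195, 0.822, -0.407)

Iteration 1:
  x_1 = (-5 - (4)·1.000 - (-2)·1.000 - (-2)·1.000) / (-12) = 0.417
  x_2 = (3 - (4)·0.417 - (2)·1.000 - (4)·1.000) / (14) = -0.333
  x_3 = (7 - (-2)·0.417 - (4)·-0.333 - (1)·1.000) / (9) = 0.907
  x_4 = (-5 - (1)·0.417 - (-4)·-0.333 - (-1)·0.907) / (9) = -0.649
Iteration 2:
  x_1 = (-5 - (4)·-0.333 - (-2)·0.907 - (-2)·-0.649) / (-12) = 0.263
  x_2 = (3 - (4)·0.263 - (2)·0.907 - (4)·-0.649) / (14) = 0.195
  x_3 = (7 - (-2)·0.263 - (4)·0.195 - (1)·-0.649) / (9) = 0.822
  x_4 = (-5 - (1)·0.263 - (-4)·0.195 - (-1)·0.822) / (9) = -0.407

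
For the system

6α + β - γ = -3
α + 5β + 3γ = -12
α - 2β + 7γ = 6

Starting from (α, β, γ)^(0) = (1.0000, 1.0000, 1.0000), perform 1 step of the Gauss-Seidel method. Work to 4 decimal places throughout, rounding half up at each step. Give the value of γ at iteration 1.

0.1000

Iteration 1:
  α = (-3 - (1)·1.0000 - (-1)·1.0000) / (6) = -0.5000
  β = (-12 - (1)·-0.5000 - (3)·1.0000) / (5) = -2.9000
  γ = (6 - (1)·-0.5000 - (-2)·-2.9000) / (7) = 0.1000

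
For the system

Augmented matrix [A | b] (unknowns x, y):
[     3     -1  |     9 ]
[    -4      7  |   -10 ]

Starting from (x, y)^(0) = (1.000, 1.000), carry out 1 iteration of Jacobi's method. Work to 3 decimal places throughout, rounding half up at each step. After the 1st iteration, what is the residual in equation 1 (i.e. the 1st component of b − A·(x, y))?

Iteration 1:
  x = (9 - (-1)·1.000) / (3) = 3.333
  y = (-10 - (-4)·1.000) / (7) = -0.857
Residual b − A·x = (-1.856, 9.331)

-1.856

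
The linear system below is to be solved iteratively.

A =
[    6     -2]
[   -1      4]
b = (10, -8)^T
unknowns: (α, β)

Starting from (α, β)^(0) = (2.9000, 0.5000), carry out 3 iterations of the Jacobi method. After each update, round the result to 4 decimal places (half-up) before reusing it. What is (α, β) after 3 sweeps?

(1.1528, -1.6896)

Iteration 1:
  α = (10 - (-2)·0.5000) / (6) = 1.8333
  β = (-8 - (-1)·2.9000) / (4) = -1.2750
Iteration 2:
  α = (10 - (-2)·-1.2750) / (6) = 1.2417
  β = (-8 - (-1)·1.8333) / (4) = -1.5417
Iteration 3:
  α = (10 - (-2)·-1.5417) / (6) = 1.1528
  β = (-8 - (-1)·1.2417) / (4) = -1.6896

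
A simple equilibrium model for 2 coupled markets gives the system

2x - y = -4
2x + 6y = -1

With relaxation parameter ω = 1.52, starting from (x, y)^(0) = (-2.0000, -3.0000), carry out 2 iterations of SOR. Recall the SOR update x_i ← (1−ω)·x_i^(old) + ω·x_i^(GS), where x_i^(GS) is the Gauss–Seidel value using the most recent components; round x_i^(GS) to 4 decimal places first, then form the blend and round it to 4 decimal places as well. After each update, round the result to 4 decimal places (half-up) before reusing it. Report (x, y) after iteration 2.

Iteration 1:
  x: GS value = (-4 - (-1)·-3.0000) / (2) = -3.5000;  x ← (1−ω)·-2.0000 + ω·-3.5000 = -4.2800
  y: GS value = (-1 - (2)·-4.2800) / (6) = 1.2600;  y ← (1−ω)·-3.0000 + ω·1.2600 = 3.4752
Iteration 2:
  x: GS value = (-4 - (-1)·3.4752) / (2) = -0.2624;  x ← (1−ω)·-4.2800 + ω·-0.2624 = 1.8268
  y: GS value = (-1 - (2)·1.8268) / (6) = -0.7756;  y ← (1−ω)·3.4752 + ω·-0.7756 = -2.9860

(1.8268, -2.9860)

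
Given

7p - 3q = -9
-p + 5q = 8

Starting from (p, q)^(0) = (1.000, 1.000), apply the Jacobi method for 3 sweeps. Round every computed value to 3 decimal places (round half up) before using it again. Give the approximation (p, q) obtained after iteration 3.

Iteration 1:
  p = (-9 - (-3)·1.000) / (7) = -0.857
  q = (8 - (-1)·1.000) / (5) = 1.800
Iteration 2:
  p = (-9 - (-3)·1.800) / (7) = -0.514
  q = (8 - (-1)·-0.857) / (5) = 1.429
Iteration 3:
  p = (-9 - (-3)·1.429) / (7) = -0.673
  q = (8 - (-1)·-0.514) / (5) = 1.497

(-0.673, 1.497)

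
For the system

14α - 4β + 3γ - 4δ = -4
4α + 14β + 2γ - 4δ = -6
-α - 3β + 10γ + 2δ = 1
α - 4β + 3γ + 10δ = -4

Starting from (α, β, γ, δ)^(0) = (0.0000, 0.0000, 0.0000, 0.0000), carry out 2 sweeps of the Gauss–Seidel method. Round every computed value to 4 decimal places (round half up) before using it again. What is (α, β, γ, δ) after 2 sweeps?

(-0.5208, -0.4181, 0.0226, -0.5219)

Iteration 1:
  α = (-4 - (-4)·0.0000 - (3)·0.0000 - (-4)·0.0000) / (14) = -0.2857
  β = (-6 - (4)·-0.2857 - (2)·0.0000 - (-4)·0.0000) / (14) = -0.3469
  γ = (1 - (-1)·-0.2857 - (-3)·-0.3469 - (2)·0.0000) / (10) = -0.0326
  δ = (-4 - (1)·-0.2857 - (-4)·-0.3469 - (3)·-0.0326) / (10) = -0.5004
Iteration 2:
  α = (-4 - (-4)·-0.3469 - (3)·-0.0326 - (-4)·-0.5004) / (14) = -0.5208
  β = (-6 - (4)·-0.5208 - (2)·-0.0326 - (-4)·-0.5004) / (14) = -0.4181
  γ = (1 - (-1)·-0.5208 - (-3)·-0.4181 - (2)·-0.5004) / (10) = 0.0226
  δ = (-4 - (1)·-0.5208 - (-4)·-0.4181 - (3)·0.0226) / (10) = -0.5219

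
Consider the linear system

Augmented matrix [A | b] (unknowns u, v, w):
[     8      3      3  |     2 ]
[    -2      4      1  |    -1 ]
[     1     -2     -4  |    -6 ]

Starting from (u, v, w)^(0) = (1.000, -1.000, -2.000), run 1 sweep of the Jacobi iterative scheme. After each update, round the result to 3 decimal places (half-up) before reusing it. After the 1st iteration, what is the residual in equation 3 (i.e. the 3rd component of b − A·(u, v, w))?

3.125

Iteration 1:
  u = (2 - (3)·-1.000 - (3)·-2.000) / (8) = 1.375
  v = (-1 - (-2)·1.000 - (1)·-2.000) / (4) = 0.750
  w = (-6 - (1)·1.000 - (-2)·-1.000) / (-4) = 2.250
Residual b − A·x = (-18.000, -3.500, 3.125)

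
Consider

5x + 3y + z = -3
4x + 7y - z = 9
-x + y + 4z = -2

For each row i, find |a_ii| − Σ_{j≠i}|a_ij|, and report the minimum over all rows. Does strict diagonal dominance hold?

row 1: |5| − (3+1) = 1
row 2: |7| − (4+1) = 2
row 3: |4| − (1+1) = 2
minimum over rows = 1 → strictly diagonally dominant (convergence guaranteed)

1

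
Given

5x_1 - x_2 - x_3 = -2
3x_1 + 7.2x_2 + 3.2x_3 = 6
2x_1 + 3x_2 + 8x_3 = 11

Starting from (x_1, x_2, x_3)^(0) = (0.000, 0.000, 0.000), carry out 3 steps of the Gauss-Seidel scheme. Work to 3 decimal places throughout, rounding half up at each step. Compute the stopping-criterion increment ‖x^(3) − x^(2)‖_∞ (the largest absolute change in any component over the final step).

Iteration 1:
  x_1 = (-2 - (-1)·0.000 - (-1)·0.000) / (5) = -0.400
  x_2 = (6 - (3)·-0.400 - (3.2)·0.000) / (7.2) = 1.000
  x_3 = (11 - (2)·-0.400 - (3)·1.000) / (8) = 1.100
Iteration 2:
  x_1 = (-2 - (-1)·1.000 - (-1)·1.100) / (5) = 0.020
  x_2 = (6 - (3)·0.020 - (3.2)·1.100) / (7.2) = 0.336
  x_3 = (11 - (2)·0.020 - (3)·0.336) / (8) = 1.244
Iteration 3:
  x_1 = (-2 - (-1)·0.336 - (-1)·1.244) / (5) = -0.084
  x_2 = (6 - (3)·-0.084 - (3.2)·1.244) / (7.2) = 0.315
  x_3 = (11 - (2)·-0.084 - (3)·0.315) / (8) = 1.278
Change: (-0.104, -0.021, 0.034) → max |·| = 0.104

0.104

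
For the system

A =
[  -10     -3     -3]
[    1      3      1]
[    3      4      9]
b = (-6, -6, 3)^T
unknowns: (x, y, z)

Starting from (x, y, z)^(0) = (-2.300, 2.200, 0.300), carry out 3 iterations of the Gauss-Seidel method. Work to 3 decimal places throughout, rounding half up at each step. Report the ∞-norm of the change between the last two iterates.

0.207

Iteration 1:
  x = (-6 - (-3)·2.200 - (-3)·0.300) / (-10) = -0.150
  y = (-6 - (1)·-0.150 - (1)·0.300) / (3) = -2.050
  z = (3 - (3)·-0.150 - (4)·-2.050) / (9) = 1.294
Iteration 2:
  x = (-6 - (-3)·-2.050 - (-3)·1.294) / (-10) = 0.827
  y = (-6 - (1)·0.827 - (1)·1.294) / (3) = -2.707
  z = (3 - (3)·0.827 - (4)·-2.707) / (9) = 1.261
Iteration 3:
  x = (-6 - (-3)·-2.707 - (-3)·1.261) / (-10) = 1.034
  y = (-6 - (1)·1.034 - (1)·1.261) / (3) = -2.765
  z = (3 - (3)·1.034 - (4)·-2.765) / (9) = 1.218
Change: (0.207, -0.058, -0.043) → max |·| = 0.207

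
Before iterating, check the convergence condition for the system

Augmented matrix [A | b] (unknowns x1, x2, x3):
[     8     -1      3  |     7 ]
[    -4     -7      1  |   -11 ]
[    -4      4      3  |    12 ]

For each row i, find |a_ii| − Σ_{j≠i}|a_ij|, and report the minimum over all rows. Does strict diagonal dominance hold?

-5

row 1: |8| − (1+3) = 4
row 2: |-7| − (4+1) = 2
row 3: |3| − (4+4) = -5
minimum over rows = -5 → not strictly diagonally dominant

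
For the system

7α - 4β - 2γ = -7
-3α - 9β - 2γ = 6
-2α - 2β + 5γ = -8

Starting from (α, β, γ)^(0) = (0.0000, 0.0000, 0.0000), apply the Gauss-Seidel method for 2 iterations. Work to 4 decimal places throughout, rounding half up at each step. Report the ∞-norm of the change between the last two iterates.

Iteration 1:
  α = (-7 - (-4)·0.0000 - (-2)·0.0000) / (7) = -1.0000
  β = (6 - (-3)·-1.0000 - (-2)·0.0000) / (-9) = -0.3333
  γ = (-8 - (-2)·-1.0000 - (-2)·-0.3333) / (5) = -2.1333
Iteration 2:
  α = (-7 - (-4)·-0.3333 - (-2)·-2.1333) / (7) = -1.8000
  β = (6 - (-3)·-1.8000 - (-2)·-2.1333) / (-9) = 0.4074
  γ = (-8 - (-2)·-1.8000 - (-2)·0.4074) / (5) = -2.1570
Change: (-0.8000, 0.7407, -0.0237) → max |·| = 0.8000

0.8000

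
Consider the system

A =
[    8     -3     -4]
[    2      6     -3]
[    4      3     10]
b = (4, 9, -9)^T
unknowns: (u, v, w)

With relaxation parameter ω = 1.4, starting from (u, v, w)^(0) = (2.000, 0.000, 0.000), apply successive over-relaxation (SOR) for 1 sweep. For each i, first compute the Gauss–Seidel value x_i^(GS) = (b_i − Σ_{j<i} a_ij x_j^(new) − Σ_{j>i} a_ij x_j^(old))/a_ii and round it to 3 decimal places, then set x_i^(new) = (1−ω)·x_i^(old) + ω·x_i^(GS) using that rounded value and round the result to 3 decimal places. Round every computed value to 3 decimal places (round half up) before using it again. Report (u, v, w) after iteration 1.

(-0.100, 2.146, -2.106)

Iteration 1:
  u: GS value = (4 - (-3)·0.000 - (-4)·0.000) / (8) = 0.500;  u ← (1−ω)·2.000 + ω·0.500 = -0.100
  v: GS value = (9 - (2)·-0.100 - (-3)·0.000) / (6) = 1.533;  v ← (1−ω)·0.000 + ω·1.533 = 2.146
  w: GS value = (-9 - (4)·-0.100 - (3)·2.146) / (10) = -1.504;  w ← (1−ω)·0.000 + ω·-1.504 = -2.106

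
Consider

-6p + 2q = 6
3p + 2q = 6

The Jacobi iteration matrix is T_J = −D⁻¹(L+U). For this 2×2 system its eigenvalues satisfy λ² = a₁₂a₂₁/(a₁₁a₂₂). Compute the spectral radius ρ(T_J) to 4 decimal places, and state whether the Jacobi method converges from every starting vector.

0.7071

a₁₂a₂₁/(a₁₁a₂₂) = (2)·(3) / ((-6)·(2)) = -0.500000
ρ = √|-0.500000| = √0.500000 = 0.7071
ρ < 1, so Jacobi converges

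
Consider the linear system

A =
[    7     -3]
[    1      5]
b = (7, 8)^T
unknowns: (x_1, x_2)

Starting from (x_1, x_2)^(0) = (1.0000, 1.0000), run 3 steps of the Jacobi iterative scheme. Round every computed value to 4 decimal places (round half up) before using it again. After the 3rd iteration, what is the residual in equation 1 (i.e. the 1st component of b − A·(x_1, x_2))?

-0.1031

Iteration 1:
  x_1 = (7 - (-3)·1.0000) / (7) = 1.4286
  x_2 = (8 - (1)·1.0000) / (5) = 1.4000
Iteration 2:
  x_1 = (7 - (-3)·1.4000) / (7) = 1.6000
  x_2 = (8 - (1)·1.4286) / (5) = 1.3143
Iteration 3:
  x_1 = (7 - (-3)·1.3143) / (7) = 1.5633
  x_2 = (8 - (1)·1.6000) / (5) = 1.2800
Residual b − A·x = (-0.1031, 0.0367)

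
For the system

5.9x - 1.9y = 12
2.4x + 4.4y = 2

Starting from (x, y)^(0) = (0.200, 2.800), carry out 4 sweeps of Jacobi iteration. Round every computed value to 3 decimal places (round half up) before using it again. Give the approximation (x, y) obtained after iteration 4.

(1.804, -0.454)

Iteration 1:
  x = (12 - (-1.9)·2.800) / (5.9) = 2.936
  y = (2 - (2.4)·0.200) / (4.4) = 0.345
Iteration 2:
  x = (12 - (-1.9)·0.345) / (5.9) = 2.145
  y = (2 - (2.4)·2.936) / (4.4) = -1.147
Iteration 3:
  x = (12 - (-1.9)·-1.147) / (5.9) = 1.665
  y = (2 - (2.4)·2.145) / (4.4) = -0.715
Iteration 4:
  x = (12 - (-1.9)·-0.715) / (5.9) = 1.804
  y = (2 - (2.4)·1.665) / (4.4) = -0.454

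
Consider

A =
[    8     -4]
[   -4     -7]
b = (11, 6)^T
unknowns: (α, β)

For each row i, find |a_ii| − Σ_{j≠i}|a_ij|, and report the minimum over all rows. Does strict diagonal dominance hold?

3

row 1: |8| − (4) = 4
row 2: |-7| − (4) = 3
minimum over rows = 3 → strictly diagonally dominant (convergence guaranteed)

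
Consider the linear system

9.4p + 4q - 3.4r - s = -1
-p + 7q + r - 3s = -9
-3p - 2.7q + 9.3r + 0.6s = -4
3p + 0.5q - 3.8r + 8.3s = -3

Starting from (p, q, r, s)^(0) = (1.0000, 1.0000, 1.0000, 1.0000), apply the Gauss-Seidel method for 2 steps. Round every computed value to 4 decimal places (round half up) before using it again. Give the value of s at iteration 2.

-0.6367

Iteration 1:
  p = (-1 - (4)·1.0000 - (-3.4)·1.0000 - (-1)·1.0000) / (9.4) = -0.0638
  q = (-9 - (-1)·-0.0638 - (1)·1.0000 - (-3)·1.0000) / (7) = -1.0091
  r = (-4 - (-3)·-0.0638 - (-2.7)·-1.0091 - (0.6)·1.0000) / (9.3) = -0.8082
  s = (-3 - (3)·-0.0638 - (0.5)·-1.0091 - (-3.8)·-0.8082) / (8.3) = -0.6476
Iteration 2:
  p = (-1 - (4)·-1.0091 - (-3.4)·-0.8082 - (-1)·-0.6476) / (9.4) = -0.0382
  q = (-9 - (-1)·-0.0382 - (1)·-0.8082 - (-3)·-0.6476) / (7) = -1.4533
  r = (-4 - (-3)·-0.0382 - (-2.7)·-1.4533 - (0.6)·-0.6476) / (9.3) = -0.8226
  s = (-3 - (3)·-0.0382 - (0.5)·-1.4533 - (-3.8)·-0.8226) / (8.3) = -0.6367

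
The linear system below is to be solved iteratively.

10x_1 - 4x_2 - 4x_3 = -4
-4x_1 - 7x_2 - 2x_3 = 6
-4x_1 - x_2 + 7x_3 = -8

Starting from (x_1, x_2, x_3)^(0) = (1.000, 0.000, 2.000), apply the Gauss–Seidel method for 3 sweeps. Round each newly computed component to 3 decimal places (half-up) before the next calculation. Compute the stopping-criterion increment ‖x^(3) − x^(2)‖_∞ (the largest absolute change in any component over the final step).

0.474

Iteration 1:
  x_1 = (-4 - (-4)·0.000 - (-4)·2.000) / (10) = 0.400
  x_2 = (6 - (-4)·0.400 - (-2)·2.000) / (-7) = -1.657
  x_3 = (-8 - (-4)·0.400 - (-1)·-1.657) / (7) = -1.151
Iteration 2:
  x_1 = (-4 - (-4)·-1.657 - (-4)·-1.151) / (10) = -1.523
  x_2 = (6 - (-4)·-1.523 - (-2)·-1.151) / (-7) = 0.342
  x_3 = (-8 - (-4)·-1.523 - (-1)·0.342) / (7) = -1.964
Iteration 3:
  x_1 = (-4 - (-4)·0.342 - (-4)·-1.964) / (10) = -1.049
  x_2 = (6 - (-4)·-1.049 - (-2)·-1.964) / (-7) = 0.303
  x_3 = (-8 - (-4)·-1.049 - (-1)·0.303) / (7) = -1.699
Change: (0.474, -0.039, 0.265) → max |·| = 0.474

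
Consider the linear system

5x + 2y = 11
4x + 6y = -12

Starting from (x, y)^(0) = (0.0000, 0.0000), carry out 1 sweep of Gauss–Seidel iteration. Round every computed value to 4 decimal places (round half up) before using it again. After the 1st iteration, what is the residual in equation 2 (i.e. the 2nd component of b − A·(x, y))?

Iteration 1:
  x = (11 - (2)·0.0000) / (5) = 2.2000
  y = (-12 - (4)·2.2000) / (6) = -3.4667
Residual b − A·x = (6.9334, 0.0002)

0.0002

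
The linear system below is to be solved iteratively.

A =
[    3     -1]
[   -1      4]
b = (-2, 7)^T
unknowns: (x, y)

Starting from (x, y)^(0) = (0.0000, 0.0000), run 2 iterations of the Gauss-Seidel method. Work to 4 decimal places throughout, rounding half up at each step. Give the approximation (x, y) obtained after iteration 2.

Iteration 1:
  x = (-2 - (-1)·0.0000) / (3) = -0.6667
  y = (7 - (-1)·-0.6667) / (4) = 1.5833
Iteration 2:
  x = (-2 - (-1)·1.5833) / (3) = -0.1389
  y = (7 - (-1)·-0.1389) / (4) = 1.7153

(-0.1389, 1.7153)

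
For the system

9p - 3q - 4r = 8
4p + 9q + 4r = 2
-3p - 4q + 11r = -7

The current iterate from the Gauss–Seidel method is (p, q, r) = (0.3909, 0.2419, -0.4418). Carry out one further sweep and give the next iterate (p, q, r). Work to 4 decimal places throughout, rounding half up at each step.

One sweep:
  p = (8 - (-3)·0.2419 - (-4)·-0.4418) / (9) = 0.7732
  q = (2 - (4)·0.7732 - (4)·-0.4418) / (9) = 0.0749
  r = (-7 - (-3)·0.7732 - (-4)·0.0749) / (11) = -0.3983

(0.7732, 0.0749, -0.3983)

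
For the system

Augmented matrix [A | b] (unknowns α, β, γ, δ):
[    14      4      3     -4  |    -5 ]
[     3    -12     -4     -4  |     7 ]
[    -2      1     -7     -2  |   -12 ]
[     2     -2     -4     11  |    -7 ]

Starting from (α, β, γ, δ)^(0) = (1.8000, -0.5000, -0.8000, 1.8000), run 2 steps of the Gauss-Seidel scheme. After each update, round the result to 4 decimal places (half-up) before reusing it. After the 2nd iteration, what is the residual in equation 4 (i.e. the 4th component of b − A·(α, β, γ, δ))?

0.0002

Iteration 1:
  α = (-5 - (4)·-0.5000 - (3)·-0.8000 - (-4)·1.8000) / (14) = 0.4714
  β = (7 - (3)·0.4714 - (-4)·-0.8000 - (-4)·1.8000) / (-12) = -0.7988
  γ = (-12 - (-2)·0.4714 - (1)·-0.7988 - (-2)·1.8000) / (-7) = 0.9512
  δ = (-7 - (2)·0.4714 - (-2)·-0.7988 - (-4)·0.9512) / (11) = -0.5214
Iteration 2:
  α = (-5 - (4)·-0.7988 - (3)·0.9512 - (-4)·-0.5214) / (14) = -0.4817
  β = (7 - (3)·-0.4817 - (-4)·0.9512 - (-4)·-0.5214) / (-12) = -0.8470
  γ = (-12 - (-2)·-0.4817 - (1)·-0.8470 - (-2)·-0.5214) / (-7) = 1.8799
  δ = (-7 - (2)·-0.4817 - (-2)·-0.8470 - (-4)·1.8799) / (11) = -0.0192
Residual b − A·x = (-0.5847, 5.7239, 1.0045, 0.0002)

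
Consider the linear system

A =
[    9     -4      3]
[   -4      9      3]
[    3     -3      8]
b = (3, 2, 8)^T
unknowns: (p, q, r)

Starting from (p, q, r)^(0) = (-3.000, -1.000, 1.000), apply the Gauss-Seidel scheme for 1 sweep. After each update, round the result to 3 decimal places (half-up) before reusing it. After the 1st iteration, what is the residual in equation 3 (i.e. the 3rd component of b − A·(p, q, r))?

Iteration 1:
  p = (3 - (-4)·-1.000 - (3)·1.000) / (9) = -0.444
  q = (2 - (-4)·-0.444 - (3)·1.000) / (9) = -0.308
  r = (8 - (3)·-0.444 - (-3)·-0.308) / (8) = 1.051
Residual b − A·x = (2.611, -0.157, 0.000)

0.000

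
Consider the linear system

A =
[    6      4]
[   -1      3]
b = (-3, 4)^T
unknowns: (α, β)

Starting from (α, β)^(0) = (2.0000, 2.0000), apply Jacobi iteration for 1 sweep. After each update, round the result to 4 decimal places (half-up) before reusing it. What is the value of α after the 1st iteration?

Iteration 1:
  α = (-3 - (4)·2.0000) / (6) = -1.8333
  β = (4 - (-1)·2.0000) / (3) = 2.0000

-1.8333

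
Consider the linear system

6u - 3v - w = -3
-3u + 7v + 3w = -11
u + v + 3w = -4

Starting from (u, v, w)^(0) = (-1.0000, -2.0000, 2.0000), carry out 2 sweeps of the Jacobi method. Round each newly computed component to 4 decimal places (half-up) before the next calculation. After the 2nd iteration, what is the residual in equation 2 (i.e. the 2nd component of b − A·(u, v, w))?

-3.4758

Iteration 1:
  u = (-3 - (-3)·-2.0000 - (-1)·2.0000) / (6) = -1.1667
  v = (-11 - (-3)·-1.0000 - (3)·2.0000) / (7) = -2.8571
  w = (-4 - (1)·-1.0000 - (1)·-2.0000) / (3) = -0.3333
Iteration 2:
  u = (-3 - (-3)·-2.8571 - (-1)·-0.3333) / (6) = -1.9841
  v = (-11 - (-3)·-1.1667 - (3)·-0.3333) / (7) = -1.9286
  w = (-4 - (1)·-1.1667 - (1)·-2.8571) / (3) = 0.0079
Residual b − A·x = (3.1267, -3.4758, -0.1110)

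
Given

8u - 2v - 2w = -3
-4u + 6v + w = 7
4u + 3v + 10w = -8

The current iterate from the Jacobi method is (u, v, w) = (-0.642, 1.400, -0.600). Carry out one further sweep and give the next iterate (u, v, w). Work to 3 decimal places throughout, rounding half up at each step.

One sweep:
  u = (-3 - (-2)·1.400 - (-2)·-0.600) / (8) = -0.175
  v = (7 - (-4)·-0.642 - (1)·-0.600) / (6) = 0.839
  w = (-8 - (4)·-0.642 - (3)·1.400) / (10) = -0.963

(-0.175, 0.839, -0.963)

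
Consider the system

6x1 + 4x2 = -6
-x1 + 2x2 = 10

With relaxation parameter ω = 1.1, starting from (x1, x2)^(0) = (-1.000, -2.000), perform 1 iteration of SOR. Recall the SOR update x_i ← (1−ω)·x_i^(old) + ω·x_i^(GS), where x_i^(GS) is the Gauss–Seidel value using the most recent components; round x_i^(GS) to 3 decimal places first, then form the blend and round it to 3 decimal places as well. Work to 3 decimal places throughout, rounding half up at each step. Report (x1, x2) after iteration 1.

(0.466, 5.956)

Iteration 1:
  x1: GS value = (-6 - (4)·-2.000) / (6) = 0.333;  x1 ← (1−ω)·-1.000 + ω·0.333 = 0.466
  x2: GS value = (10 - (-1)·0.466) / (2) = 5.233;  x2 ← (1−ω)·-2.000 + ω·5.233 = 5.956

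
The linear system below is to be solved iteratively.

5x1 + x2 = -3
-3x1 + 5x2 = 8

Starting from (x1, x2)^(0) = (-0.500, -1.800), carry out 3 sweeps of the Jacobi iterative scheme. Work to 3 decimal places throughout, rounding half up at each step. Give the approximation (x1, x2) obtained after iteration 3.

(-0.891, 1.084)

Iteration 1:
  x1 = (-3 - (1)·-1.800) / (5) = -0.240
  x2 = (8 - (-3)·-0.500) / (5) = 1.300
Iteration 2:
  x1 = (-3 - (1)·1.300) / (5) = -0.860
  x2 = (8 - (-3)·-0.240) / (5) = 1.456
Iteration 3:
  x1 = (-3 - (1)·1.456) / (5) = -0.891
  x2 = (8 - (-3)·-0.860) / (5) = 1.084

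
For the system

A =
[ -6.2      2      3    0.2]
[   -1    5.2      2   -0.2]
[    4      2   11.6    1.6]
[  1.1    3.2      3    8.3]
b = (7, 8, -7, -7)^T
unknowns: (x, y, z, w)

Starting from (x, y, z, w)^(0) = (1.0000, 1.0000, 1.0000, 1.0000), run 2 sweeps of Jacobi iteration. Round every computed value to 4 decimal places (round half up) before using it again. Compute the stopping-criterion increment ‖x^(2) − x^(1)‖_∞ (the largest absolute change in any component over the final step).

1.0567

Iteration 1:
  x = (7 - (2)·1.0000 - (3)·1.0000 - (0.2)·1.0000) / (-6.2) = -0.2903
  y = (8 - (-1)·1.0000 - (2)·1.0000 - (-0.2)·1.0000) / (5.2) = 1.3846
  z = (-7 - (4)·1.0000 - (2)·1.0000 - (1.6)·1.0000) / (11.6) = -1.2586
  w = (-7 - (1.1)·1.0000 - (3.2)·1.0000 - (3)·1.0000) / (8.3) = -1.7229
Iteration 2:
  x = (7 - (2)·1.3846 - (3)·-1.2586 - (0.2)·-1.7229) / (-6.2) = -1.3470
  y = (8 - (-1)·-0.2903 - (2)·-1.2586 - (-0.2)·-1.7229) / (5.2) = 1.9004
  z = (-7 - (4)·-0.2903 - (2)·1.3846 - (1.6)·-1.7229) / (11.6) = -0.5044
  w = (-7 - (1.1)·-0.2903 - (3.2)·1.3846 - (3)·-1.2586) / (8.3) = -0.8838
Change: (-1.0567, 0.5158, 0.7542, 0.8391) → max |·| = 1.0567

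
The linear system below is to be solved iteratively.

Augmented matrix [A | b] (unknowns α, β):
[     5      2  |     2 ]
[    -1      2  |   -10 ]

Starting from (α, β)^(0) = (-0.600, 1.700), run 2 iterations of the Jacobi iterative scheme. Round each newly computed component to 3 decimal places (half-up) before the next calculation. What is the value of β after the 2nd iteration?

-5.140

Iteration 1:
  α = (2 - (2)·1.700) / (5) = -0.280
  β = (-10 - (-1)·-0.600) / (2) = -5.300
Iteration 2:
  α = (2 - (2)·-5.300) / (5) = 2.520
  β = (-10 - (-1)·-0.280) / (2) = -5.140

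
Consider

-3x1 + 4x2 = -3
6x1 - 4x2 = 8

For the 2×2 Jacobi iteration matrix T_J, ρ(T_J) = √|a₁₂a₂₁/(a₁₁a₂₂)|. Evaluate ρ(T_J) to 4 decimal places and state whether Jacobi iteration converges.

1.4142

a₁₂a₂₁/(a₁₁a₂₂) = (4)·(6) / ((-3)·(-4)) = 2.000000
ρ = √|2.000000| = √2.000000 = 1.4142
ρ > 1, so Jacobi diverges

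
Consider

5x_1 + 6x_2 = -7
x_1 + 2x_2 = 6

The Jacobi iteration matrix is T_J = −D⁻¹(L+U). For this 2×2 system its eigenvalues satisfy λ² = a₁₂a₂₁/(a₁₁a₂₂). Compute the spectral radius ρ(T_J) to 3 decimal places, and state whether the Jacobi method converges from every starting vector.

0.775

a₁₂a₂₁/(a₁₁a₂₂) = (6)·(1) / ((5)·(2)) = 0.600000
ρ = √|0.600000| = √0.600000 = 0.775
ρ < 1, so Jacobi converges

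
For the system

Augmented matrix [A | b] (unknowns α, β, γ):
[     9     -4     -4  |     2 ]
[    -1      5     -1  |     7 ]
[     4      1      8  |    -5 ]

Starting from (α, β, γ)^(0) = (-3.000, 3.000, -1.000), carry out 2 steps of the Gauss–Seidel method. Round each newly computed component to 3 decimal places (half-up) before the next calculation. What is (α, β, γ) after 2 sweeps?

(0.251, 1.179, -0.898)

Iteration 1:
  α = (2 - (-4)·3.000 - (-4)·-1.000) / (9) = 1.111
  β = (7 - (-1)·1.111 - (-1)·-1.000) / (5) = 1.422
  γ = (-5 - (4)·1.111 - (1)·1.422) / (8) = -1.358
Iteration 2:
  α = (2 - (-4)·1.422 - (-4)·-1.358) / (9) = 0.251
  β = (7 - (-1)·0.251 - (-1)·-1.358) / (5) = 1.179
  γ = (-5 - (4)·0.251 - (1)·1.179) / (8) = -0.898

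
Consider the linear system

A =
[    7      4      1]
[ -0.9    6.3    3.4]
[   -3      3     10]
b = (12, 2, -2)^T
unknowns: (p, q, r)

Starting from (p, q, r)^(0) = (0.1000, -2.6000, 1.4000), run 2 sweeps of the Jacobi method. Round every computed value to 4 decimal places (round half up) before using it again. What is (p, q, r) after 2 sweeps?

Iteration 1:
  p = (12 - (4)·-2.6000 - (1)·1.4000) / (7) = 3.0000
  q = (2 - (-0.9)·0.1000 - (3.4)·1.4000) / (6.3) = -0.4238
  r = (-2 - (-3)·0.1000 - (3)·-2.6000) / (10) = 0.6100
Iteration 2:
  p = (12 - (4)·-0.4238 - (1)·0.6100) / (7) = 1.8693
  q = (2 - (-0.9)·3.0000 - (3.4)·0.6100) / (6.3) = 0.4168
  r = (-2 - (-3)·3.0000 - (3)·-0.4238) / (10) = 0.8271

(1.8693, 0.4168, 0.8271)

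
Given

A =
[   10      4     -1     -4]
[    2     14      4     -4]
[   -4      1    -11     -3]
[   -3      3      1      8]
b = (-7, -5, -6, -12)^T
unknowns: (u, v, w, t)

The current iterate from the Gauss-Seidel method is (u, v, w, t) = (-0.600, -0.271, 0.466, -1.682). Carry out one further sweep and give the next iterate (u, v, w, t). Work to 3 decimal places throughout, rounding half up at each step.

(-1.218, -0.797, 1.375, -1.830)

One sweep:
  u = (-7 - (4)·-0.271 - (-1)·0.466 - (-4)·-1.682) / (10) = -1.218
  v = (-5 - (2)·-1.218 - (4)·0.466 - (-4)·-1.682) / (14) = -0.797
  w = (-6 - (-4)·-1.218 - (1)·-0.797 - (-3)·-1.682) / (-11) = 1.375
  t = (-12 - (-3)·-1.218 - (3)·-0.797 - (1)·1.375) / (8) = -1.830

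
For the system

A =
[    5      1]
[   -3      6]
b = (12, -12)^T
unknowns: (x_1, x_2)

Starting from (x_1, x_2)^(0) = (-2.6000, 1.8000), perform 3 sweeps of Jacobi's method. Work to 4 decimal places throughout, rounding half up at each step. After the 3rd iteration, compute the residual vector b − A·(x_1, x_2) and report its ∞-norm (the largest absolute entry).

Iteration 1:
  x_1 = (12 - (1)·1.8000) / (5) = 2.0400
  x_2 = (-12 - (-3)·-2.6000) / (6) = -3.3000
Iteration 2:
  x_1 = (12 - (1)·-3.3000) / (5) = 3.0600
  x_2 = (-12 - (-3)·2.0400) / (6) = -0.9800
Iteration 3:
  x_1 = (12 - (1)·-0.9800) / (5) = 2.5960
  x_2 = (-12 - (-3)·3.0600) / (6) = -0.4700
Residual b − A·x = (-0.5100, -1.3920); ∞-norm = 1.3920

1.3920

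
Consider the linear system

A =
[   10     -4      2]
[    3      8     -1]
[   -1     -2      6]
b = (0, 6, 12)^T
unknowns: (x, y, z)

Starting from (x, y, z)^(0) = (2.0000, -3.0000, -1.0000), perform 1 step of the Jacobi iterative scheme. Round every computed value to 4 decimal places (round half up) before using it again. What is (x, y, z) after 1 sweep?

(-1.0000, -0.1250, 1.3333)

Iteration 1:
  x = (0 - (-4)·-3.0000 - (2)·-1.0000) / (10) = -1.0000
  y = (6 - (3)·2.0000 - (-1)·-1.0000) / (8) = -0.1250
  z = (12 - (-1)·2.0000 - (-2)·-3.0000) / (6) = 1.3333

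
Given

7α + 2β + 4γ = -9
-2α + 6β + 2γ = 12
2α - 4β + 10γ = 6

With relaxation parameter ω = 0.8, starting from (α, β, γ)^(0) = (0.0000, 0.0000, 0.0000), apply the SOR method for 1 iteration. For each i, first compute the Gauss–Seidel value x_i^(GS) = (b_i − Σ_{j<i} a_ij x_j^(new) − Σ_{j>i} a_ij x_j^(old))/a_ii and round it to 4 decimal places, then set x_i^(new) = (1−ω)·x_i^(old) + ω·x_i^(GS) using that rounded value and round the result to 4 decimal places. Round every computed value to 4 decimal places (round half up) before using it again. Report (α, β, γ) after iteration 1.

(-1.0286, 1.3257, 1.0688)

Iteration 1:
  α: GS value = (-9 - (2)·0.0000 - (4)·0.0000) / (7) = -1.2857;  α ← (1−ω)·0.0000 + ω·-1.2857 = -1.0286
  β: GS value = (12 - (-2)·-1.0286 - (2)·0.0000) / (6) = 1.6571;  β ← (1−ω)·0.0000 + ω·1.6571 = 1.3257
  γ: GS value = (6 - (2)·-1.0286 - (-4)·1.3257) / (10) = 1.3360;  γ ← (1−ω)·0.0000 + ω·1.3360 = 1.0688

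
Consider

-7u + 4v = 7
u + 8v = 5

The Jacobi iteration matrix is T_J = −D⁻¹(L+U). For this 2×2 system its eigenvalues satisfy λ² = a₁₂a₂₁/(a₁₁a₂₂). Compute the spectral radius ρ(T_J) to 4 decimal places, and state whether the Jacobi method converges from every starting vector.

0.2673

a₁₂a₂₁/(a₁₁a₂₂) = (4)·(1) / ((-7)·(8)) = -0.071429
ρ = √|-0.071429| = √0.071429 = 0.2673
ρ < 1, so Jacobi converges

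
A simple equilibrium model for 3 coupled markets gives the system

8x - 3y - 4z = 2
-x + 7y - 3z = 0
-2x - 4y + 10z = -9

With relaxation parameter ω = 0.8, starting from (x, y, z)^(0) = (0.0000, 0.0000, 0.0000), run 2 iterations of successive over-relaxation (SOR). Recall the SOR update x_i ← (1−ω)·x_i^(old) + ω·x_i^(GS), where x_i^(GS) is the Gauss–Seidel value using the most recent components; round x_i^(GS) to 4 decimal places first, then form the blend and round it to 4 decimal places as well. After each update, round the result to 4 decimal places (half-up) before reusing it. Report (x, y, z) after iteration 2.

Iteration 1:
  x: GS value = (2 - (-3)·0.0000 - (-4)·0.0000) / (8) = 0.2500;  x ← (1−ω)·0.0000 + ω·0.2500 = 0.2000
  y: GS value = (0 - (-1)·0.2000 - (-3)·0.0000) / (7) = 0.0286;  y ← (1−ω)·0.0000 + ω·0.0286 = 0.0229
  z: GS value = (-9 - (-2)·0.2000 - (-4)·0.0229) / (10) = -0.8508;  z ← (1−ω)·0.0000 + ω·-0.8508 = -0.6806
Iteration 2:
  x: GS value = (2 - (-3)·0.0229 - (-4)·-0.6806) / (8) = -0.0817;  x ← (1−ω)·0.2000 + ω·-0.0817 = -0.0254
  y: GS value = (0 - (-1)·-0.0254 - (-3)·-0.6806) / (7) = -0.2953;  y ← (1−ω)·0.0229 + ω·-0.2953 = -0.2317
  z: GS value = (-9 - (-2)·-0.0254 - (-4)·-0.2317) / (10) = -0.9978;  z ← (1−ω)·-0.6806 + ω·-0.9978 = -0.9344

(-0.0254, -0.2317, -0.9344)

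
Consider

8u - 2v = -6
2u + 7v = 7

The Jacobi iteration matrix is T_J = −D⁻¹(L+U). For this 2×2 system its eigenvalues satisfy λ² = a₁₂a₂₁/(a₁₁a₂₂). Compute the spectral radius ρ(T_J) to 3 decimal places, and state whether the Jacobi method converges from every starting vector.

a₁₂a₂₁/(a₁₁a₂₂) = (-2)·(2) / ((8)·(7)) = -0.071429
ρ = √|-0.071429| = √0.071429 = 0.267
ρ < 1, so Jacobi converges

0.267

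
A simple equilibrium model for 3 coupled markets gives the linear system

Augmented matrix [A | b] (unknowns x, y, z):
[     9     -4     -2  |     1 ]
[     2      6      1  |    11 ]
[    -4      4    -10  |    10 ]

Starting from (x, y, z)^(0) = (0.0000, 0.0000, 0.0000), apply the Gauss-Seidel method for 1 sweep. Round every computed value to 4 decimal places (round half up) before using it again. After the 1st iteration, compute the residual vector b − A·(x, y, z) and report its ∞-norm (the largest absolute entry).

Iteration 1:
  x = (1 - (-4)·0.0000 - (-2)·0.0000) / (9) = 0.1111
  y = (11 - (2)·0.1111 - (1)·0.0000) / (6) = 1.7963
  z = (10 - (-4)·0.1111 - (4)·1.7963) / (-10) = -0.3259
Residual b − A·x = (6.5335, 0.3259, 0.0002); ∞-norm = 6.5335

6.5335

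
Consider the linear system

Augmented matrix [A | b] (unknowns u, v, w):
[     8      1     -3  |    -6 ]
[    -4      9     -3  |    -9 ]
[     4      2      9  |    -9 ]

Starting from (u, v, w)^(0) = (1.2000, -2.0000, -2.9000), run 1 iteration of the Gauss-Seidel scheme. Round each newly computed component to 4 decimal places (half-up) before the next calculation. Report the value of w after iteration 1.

0.2994

Iteration 1:
  u = (-6 - (1)·-2.0000 - (-3)·-2.9000) / (8) = -1.5875
  v = (-9 - (-4)·-1.5875 - (-3)·-2.9000) / (9) = -2.6722
  w = (-9 - (4)·-1.5875 - (2)·-2.6722) / (9) = 0.2994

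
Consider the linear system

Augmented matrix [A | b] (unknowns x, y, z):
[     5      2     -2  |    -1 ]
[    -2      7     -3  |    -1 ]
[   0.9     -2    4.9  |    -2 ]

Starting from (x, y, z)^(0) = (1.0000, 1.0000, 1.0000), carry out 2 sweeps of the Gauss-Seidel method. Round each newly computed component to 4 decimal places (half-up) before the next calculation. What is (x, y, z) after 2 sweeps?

Iteration 1:
  x = (-1 - (2)·1.0000 - (-2)·1.0000) / (5) = -0.2000
  y = (-1 - (-2)·-0.2000 - (-3)·1.0000) / (7) = 0.2286
  z = (-2 - (0.9)·-0.2000 - (-2)·0.2286) / (4.9) = -0.2781
Iteration 2:
  x = (-1 - (2)·0.2286 - (-2)·-0.2781) / (5) = -0.4027
  y = (-1 - (-2)·-0.4027 - (-3)·-0.2781) / (7) = -0.3771
  z = (-2 - (0.9)·-0.4027 - (-2)·-0.3771) / (4.9) = -0.4881

(-0.4027, -0.3771, -0.4881)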